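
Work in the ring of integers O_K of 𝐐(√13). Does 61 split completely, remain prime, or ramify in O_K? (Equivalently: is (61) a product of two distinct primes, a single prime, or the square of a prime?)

13 mod 4 = 1, hence disc K = 13 and O_K = ℤ[(1+√13)/2].
disc(K) = 13 is not divisible by 61; 61 is unramified.
(13/61) = 13^30 mod 61 = 1, giving Legendre symbol 1.
Legendre symbol 1 ⇒ 61 is split.

p splits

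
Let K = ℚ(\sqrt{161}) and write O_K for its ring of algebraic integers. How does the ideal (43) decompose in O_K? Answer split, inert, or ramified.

161 mod 4 = 1, hence disc K = 161 and O_K = ℤ[(1+√161)/2].
43 ∤ 161, so 43 is unramified.
Euler's criterion: 161^21 mod 43 = 42. Thus (161|43) = -1.
d is a non-residue mod p, hence 43 remains inert in O_K.

inert — (43) stays prime in O_K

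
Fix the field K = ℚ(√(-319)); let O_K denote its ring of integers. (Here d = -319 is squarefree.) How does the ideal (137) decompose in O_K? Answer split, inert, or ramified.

inert

-319 mod 4 = 1, hence disc K = -319 and O_K = ℤ[(1+√-319)/2].
Since gcd(137, -319) = 1 the prime 137 does not ramify.
(-319/137) = 92^68 mod 137 = 136, giving Legendre symbol -1.
d is a non-residue mod p, hence 137 remains inert in O_K.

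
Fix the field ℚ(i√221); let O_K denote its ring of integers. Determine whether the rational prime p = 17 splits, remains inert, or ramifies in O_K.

ramified — (17) = 𝔭²

Since -221 ≢ 1 mod 4, the ring of integers is ℤ[√-221] with discriminant 4·(-221) = -884.
Ramification test: 17 | -884. The prime 17 ramifies in K.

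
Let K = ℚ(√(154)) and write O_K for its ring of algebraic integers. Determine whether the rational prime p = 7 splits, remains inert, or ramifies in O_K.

7 is ramified

Since 154 ≢ 1 mod 4, the ring of integers is ℤ[√154] with discriminant 4·154 = 616.
Ramification test: 7 | 616. The prime 7 ramifies in K.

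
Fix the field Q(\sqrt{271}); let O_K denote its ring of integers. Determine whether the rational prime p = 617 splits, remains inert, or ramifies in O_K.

617 remains inert

Since 271 ≢ 1 mod 4, the ring of integers is ℤ[√271] with discriminant 4·271 = 1084.
617 ∤ 1084, so 617 is unramified.
Legendre symbol by Euler's criterion: (271/617) ≡ 271^308 ≡ 616 (mod 617), i.e. (271/617) = -1.
d is a non-residue mod p, hence 617 remains inert in O_K.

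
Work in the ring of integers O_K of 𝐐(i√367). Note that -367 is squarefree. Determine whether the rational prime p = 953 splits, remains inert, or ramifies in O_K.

953 remains inert

d = -367 ≡ 1 (mod 4), so O_K = ℤ[(1+√-367)/2] and disc(K) = d = -367.
disc(K) = -367 is not divisible by 953; 953 is unramified.
(-367/953) = 586^476 mod 953 = 952, giving Legendre symbol -1.
d is a non-residue mod p, hence 953 remains inert in O_K.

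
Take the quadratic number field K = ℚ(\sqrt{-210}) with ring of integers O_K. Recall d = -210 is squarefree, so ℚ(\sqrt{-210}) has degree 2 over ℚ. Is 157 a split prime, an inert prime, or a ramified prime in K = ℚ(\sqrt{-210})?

d = -210 ≡ 2 (mod 4), so O_K = ℤ[√-210] and disc(K) = 4d = -840.
disc(K) = -840 is not divisible by 157; 157 is unramified.
Compute (-210/157) via Euler: 104^((157-1)/2) mod 157 = 156, so (-210/157) = -1.
d is a non-residue mod p, hence 157 remains inert in O_K.

remains prime (inert)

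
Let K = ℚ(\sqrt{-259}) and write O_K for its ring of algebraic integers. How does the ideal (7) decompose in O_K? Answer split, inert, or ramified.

p ramifies

-259 mod 4 = 1, hence disc K = -259 and O_K = ℤ[(1+√-259)/2].
Ramification test: 7 | -259. The prime 7 ramifies in K.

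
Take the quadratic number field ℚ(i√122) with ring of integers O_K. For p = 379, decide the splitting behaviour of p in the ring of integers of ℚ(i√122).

splits completely

d = -122 ≡ 2 (mod 4), so O_K = ℤ[√-122] and disc(K) = 4d = -488.
disc(K) = -488 is not divisible by 379; 379 is unramified.
Euler's criterion: (-122)^189 mod 379 = 1. Thus (-122|379) = 1.
Legendre symbol 1 ⇒ 379 is split.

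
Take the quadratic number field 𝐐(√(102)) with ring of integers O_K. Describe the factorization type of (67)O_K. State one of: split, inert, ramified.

d = 102 ≡ 2 (mod 4), so O_K = ℤ[√102] and disc(K) = 4d = 408.
disc(K) = 408 is not divisible by 67; 67 is unramified.
Euler's criterion: 102^33 mod 67 = 1. Thus (102|67) = 1.
(102/67) = 1, so 67 splits.

p splits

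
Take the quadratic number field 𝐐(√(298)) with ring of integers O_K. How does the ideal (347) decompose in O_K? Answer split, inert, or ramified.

Since 298 ≢ 1 mod 4, the ring of integers is ℤ[√298] with discriminant 4·298 = 1192.
Since gcd(347, 1192) = 1 the prime 347 does not ramify.
Legendre symbol by Euler's criterion: (298/347) ≡ 298^173 ≡ 346 (mod 347), i.e. (298/347) = -1.
d is a non-residue mod p, hence 347 remains inert in O_K.

inert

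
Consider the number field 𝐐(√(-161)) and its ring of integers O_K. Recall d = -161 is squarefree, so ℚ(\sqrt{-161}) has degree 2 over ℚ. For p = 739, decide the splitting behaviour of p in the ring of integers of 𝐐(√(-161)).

remains prime (inert)

Since -161 ≢ 1 mod 4, the ring of integers is ℤ[√-161] with discriminant 4·(-161) = -644.
Since gcd(739, -644) = 1 the prime 739 does not ramify.
Euler's criterion: (-161)^369 mod 739 = 738. Thus (-161|739) = -1.
d is a non-residue mod p, hence 739 remains inert in O_K.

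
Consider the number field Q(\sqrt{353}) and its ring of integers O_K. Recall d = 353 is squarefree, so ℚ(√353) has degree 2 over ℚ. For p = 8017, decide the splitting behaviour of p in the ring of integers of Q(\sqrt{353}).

353 mod 4 = 1, hence disc K = 353 and O_K = ℤ[(1+√353)/2].
disc(K) = 353 is not divisible by 8017; 8017 is unramified.
Legendre symbol by Euler's criterion: (353/8017) ≡ 353^4008 ≡ 8016 (mod 8017), i.e. (353/8017) = -1.
(353/8017) = -1, so 8017 is inert.

inert — (8017) stays prime in O_K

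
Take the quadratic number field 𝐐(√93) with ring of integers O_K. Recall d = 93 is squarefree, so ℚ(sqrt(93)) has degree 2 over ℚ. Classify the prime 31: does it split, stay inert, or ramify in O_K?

ramified — (31) = 𝔭²

Since 93 ≡ 1 mod 4, the ring of integers is ℤ[(1+√93)/2] with discriminant 93.
disc(K) = 93 = 31·3, so p = 31 is ramified.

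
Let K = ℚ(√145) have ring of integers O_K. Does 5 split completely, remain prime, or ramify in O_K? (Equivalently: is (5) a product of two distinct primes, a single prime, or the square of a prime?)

Since 145 ≡ 1 mod 4, the ring of integers is ℤ[(1+√145)/2] with discriminant 145.
5 divides disc(K) = 145, so 5 ramifies.

p ramifies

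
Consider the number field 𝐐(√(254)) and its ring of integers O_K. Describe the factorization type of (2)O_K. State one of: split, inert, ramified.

2 is ramified

254 mod 4 = 2, hence disc K = 4·254 = 1016 and O_K = ℤ[√254].
disc(K) = 1016 = 2·508, so p = 2 is ramified.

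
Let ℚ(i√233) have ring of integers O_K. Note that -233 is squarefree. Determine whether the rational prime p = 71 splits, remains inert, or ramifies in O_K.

Since -233 ≢ 1 mod 4, the ring of integers is ℤ[√-233] with discriminant 4·(-233) = -932.
disc(K) = -932 is not divisible by 71; 71 is unramified.
Euler's criterion: (-233)^35 mod 71 = 70. Thus (-233|71) = -1.
(-233/71) = -1, so 71 is inert.

inert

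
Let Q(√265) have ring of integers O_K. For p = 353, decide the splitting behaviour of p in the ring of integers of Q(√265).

splits completely

265 mod 4 = 1, hence disc K = 265 and O_K = ℤ[(1+√265)/2].
Since gcd(353, 265) = 1 the prime 353 does not ramify.
(265/353) = 265^176 mod 353 = 1, giving Legendre symbol 1.
Legendre symbol 1 ⇒ 353 is split.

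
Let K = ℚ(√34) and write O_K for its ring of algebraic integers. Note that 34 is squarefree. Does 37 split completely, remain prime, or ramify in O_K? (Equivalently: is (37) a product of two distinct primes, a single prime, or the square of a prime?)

34 mod 4 = 2, hence disc K = 4·34 = 136 and O_K = ℤ[√34].
disc(K) = 136 is not divisible by 37; 37 is unramified.
(34/37) = 34^18 mod 37 = 1, giving Legendre symbol 1.
(34/37) = 1, so 37 splits.

37 splits in O_K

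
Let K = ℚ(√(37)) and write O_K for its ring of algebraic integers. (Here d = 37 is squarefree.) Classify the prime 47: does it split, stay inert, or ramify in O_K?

47 splits in O_K

Since 37 ≡ 1 mod 4, the ring of integers is ℤ[(1+√37)/2] with discriminant 37.
disc(K) = 37 is not divisible by 47; 47 is unramified.
Compute (37/47) via Euler: 37^((47-1)/2) mod 47 = 1, so (37/47) = 1.
(37/47) = 1, so 47 splits.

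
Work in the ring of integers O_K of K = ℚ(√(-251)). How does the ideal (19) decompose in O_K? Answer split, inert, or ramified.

inert

-251 mod 4 = 1, hence disc K = -251 and O_K = ℤ[(1+√-251)/2].
Since gcd(19, -251) = 1 the prime 19 does not ramify.
Compute (-251/19) via Euler: 15^((19-1)/2) mod 19 = 18, so (-251/19) = -1.
(-251/19) = -1, so 19 is inert.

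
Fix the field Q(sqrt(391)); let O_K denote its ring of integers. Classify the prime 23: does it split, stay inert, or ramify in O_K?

d = 391 ≡ 3 (mod 4), so O_K = ℤ[√391] and disc(K) = 4d = 1564.
23 divides disc(K) = 1564, so 23 ramifies.

p ramifies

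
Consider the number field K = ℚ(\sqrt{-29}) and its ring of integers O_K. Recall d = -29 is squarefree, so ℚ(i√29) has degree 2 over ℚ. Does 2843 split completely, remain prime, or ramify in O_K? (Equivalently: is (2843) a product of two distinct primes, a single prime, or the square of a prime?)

inert — (2843) stays prime in O_K

-29 mod 4 = 3, hence disc K = 4·(-29) = -116 and O_K = ℤ[√-29].
2843 ∤ -116, so 2843 is unramified.
Legendre symbol by Euler's criterion: (-29/2843) ≡ (-29)^1421 ≡ 2842 (mod 2843), i.e. (-29/2843) = -1.
(-29/2843) = -1, so 2843 is inert.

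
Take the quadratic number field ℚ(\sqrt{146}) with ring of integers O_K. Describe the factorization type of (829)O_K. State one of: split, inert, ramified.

p splits

Since 146 ≢ 1 mod 4, the ring of integers is ℤ[√146] with discriminant 4·146 = 584.
Since gcd(829, 584) = 1 the prime 829 does not ramify.
Compute (146/829) via Euler: 146^((829-1)/2) mod 829 = 1, so (146/829) = 1.
(146/829) = 1, so 829 splits.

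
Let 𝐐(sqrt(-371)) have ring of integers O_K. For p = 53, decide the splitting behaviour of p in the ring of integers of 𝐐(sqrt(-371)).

ramified

-371 mod 4 = 1, hence disc K = -371 and O_K = ℤ[(1+√-371)/2].
53 divides disc(K) = -371, so 53 ramifies.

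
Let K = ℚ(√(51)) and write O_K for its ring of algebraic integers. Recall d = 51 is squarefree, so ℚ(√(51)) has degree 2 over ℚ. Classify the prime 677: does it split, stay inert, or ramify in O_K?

splits completely

d = 51 ≡ 3 (mod 4), so O_K = ℤ[√51] and disc(K) = 4d = 204.
Since gcd(677, 204) = 1 the prime 677 does not ramify.
Euler's criterion: 51^338 mod 677 = 1. Thus (51|677) = 1.
d is a quadratic residue mod p, hence 677 splits in O_K.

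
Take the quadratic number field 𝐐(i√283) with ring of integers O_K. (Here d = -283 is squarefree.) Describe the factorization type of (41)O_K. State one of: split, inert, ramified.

p splits

d = -283 ≡ 1 (mod 4), so O_K = ℤ[(1+√-283)/2] and disc(K) = d = -283.
disc(K) = -283 is not divisible by 41; 41 is unramified.
Compute (-283/41) via Euler: 4^((41-1)/2) mod 41 = 1, so (-283/41) = 1.
d is a quadratic residue mod p, hence 41 splits in O_K.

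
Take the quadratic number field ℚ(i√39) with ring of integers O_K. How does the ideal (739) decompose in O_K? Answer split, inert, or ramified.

p is inert

d = -39 ≡ 1 (mod 4), so O_K = ℤ[(1+√-39)/2] and disc(K) = d = -39.
739 ∤ -39, so 739 is unramified.
Euler's criterion: (-39)^369 mod 739 = 738. Thus (-39|739) = -1.
(-39/739) = -1, so 739 is inert.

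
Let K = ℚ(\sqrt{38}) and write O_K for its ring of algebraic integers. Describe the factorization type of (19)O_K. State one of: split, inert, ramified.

Since 38 ≢ 1 mod 4, the ring of integers is ℤ[√38] with discriminant 4·38 = 152.
Ramification test: 19 | 152. The prime 19 ramifies in K.

ramified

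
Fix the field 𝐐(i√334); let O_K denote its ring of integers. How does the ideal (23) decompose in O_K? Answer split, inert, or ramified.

Since -334 ≢ 1 mod 4, the ring of integers is ℤ[√-334] with discriminant 4·(-334) = -1336.
23 ∤ -1336, so 23 is unramified.
Compute (-334/23) via Euler: 11^((23-1)/2) mod 23 = 22, so (-334/23) = -1.
d is a non-residue mod p, hence 23 remains inert in O_K.

inert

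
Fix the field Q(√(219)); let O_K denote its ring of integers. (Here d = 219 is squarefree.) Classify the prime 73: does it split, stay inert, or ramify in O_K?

ramified — (73) = 𝔭²

d = 219 ≡ 3 (mod 4), so O_K = ℤ[√219] and disc(K) = 4d = 876.
Ramification test: 73 | 876. The prime 73 ramifies in K.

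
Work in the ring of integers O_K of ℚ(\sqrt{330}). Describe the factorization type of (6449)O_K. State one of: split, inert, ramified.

Since 330 ≢ 1 mod 4, the ring of integers is ℤ[√330] with discriminant 4·330 = 1320.
6449 ∤ 1320, so 6449 is unramified.
Euler's criterion: 330^3224 mod 6449 = 6448. Thus (330|6449) = -1.
d is a non-residue mod p, hence 6449 remains inert in O_K.

p is inert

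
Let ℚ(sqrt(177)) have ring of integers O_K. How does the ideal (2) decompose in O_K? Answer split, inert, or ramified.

Since 177 ≡ 1 mod 4, the ring of integers is ℤ[(1+√177)/2] with discriminant 177.
disc(K) = 177 is not divisible by 2; 2 is unramified.
Checking d mod 8: 177 ≡ 1. Hence 2 is split in O_K.

2 splits in O_K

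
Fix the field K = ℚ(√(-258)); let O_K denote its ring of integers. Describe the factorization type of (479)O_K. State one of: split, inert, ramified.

p splits

-258 mod 4 = 2, hence disc K = 4·(-258) = -1032 and O_K = ℤ[√-258].
disc(K) = -1032 is not divisible by 479; 479 is unramified.
Euler's criterion: (-258)^239 mod 479 = 1. Thus (-258|479) = 1.
Legendre symbol 1 ⇒ 479 is split.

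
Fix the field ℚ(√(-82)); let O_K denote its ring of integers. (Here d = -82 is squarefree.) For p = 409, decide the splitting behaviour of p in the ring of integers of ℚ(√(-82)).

Since -82 ≢ 1 mod 4, the ring of integers is ℤ[√-82] with discriminant 4·(-82) = -328.
disc(K) = -328 is not divisible by 409; 409 is unramified.
(-82/409) = 327^204 mod 409 = 1, giving Legendre symbol 1.
Legendre symbol 1 ⇒ 409 is split.

splits completely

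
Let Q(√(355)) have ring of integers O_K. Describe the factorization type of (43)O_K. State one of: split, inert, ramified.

split — (43) = 𝔭₁𝔭₂ with 𝔭₁ ≠ 𝔭₂

Since 355 ≢ 1 mod 4, the ring of integers is ℤ[√355] with discriminant 4·355 = 1420.
43 ∤ 1420, so 43 is unramified.
Compute (355/43) via Euler: 11^((43-1)/2) mod 43 = 1, so (355/43) = 1.
d is a quadratic residue mod p, hence 43 splits in O_K.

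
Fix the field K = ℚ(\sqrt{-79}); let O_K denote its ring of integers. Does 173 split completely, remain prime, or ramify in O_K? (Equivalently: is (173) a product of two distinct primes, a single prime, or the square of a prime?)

173 remains inert

Since -79 ≡ 1 mod 4, the ring of integers is ℤ[(1+√-79)/2] with discriminant -79.
Since gcd(173, -79) = 1 the prime 173 does not ramify.
Compute (-79/173) via Euler: 94^((173-1)/2) mod 173 = 172, so (-79/173) = -1.
(-79/173) = -1, so 173 is inert.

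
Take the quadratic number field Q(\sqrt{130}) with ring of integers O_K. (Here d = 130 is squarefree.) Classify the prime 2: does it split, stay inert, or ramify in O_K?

Since 130 ≢ 1 mod 4, the ring of integers is ℤ[√130] with discriminant 4·130 = 520.
2 divides disc(K) = 520, so 2 ramifies.

p ramifies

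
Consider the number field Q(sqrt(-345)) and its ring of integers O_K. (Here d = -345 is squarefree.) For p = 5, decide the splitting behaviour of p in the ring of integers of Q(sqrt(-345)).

5 is ramified

-345 mod 4 = 3, hence disc K = 4·(-345) = -1380 and O_K = ℤ[√-345].
Ramification test: 5 | -1380. The prime 5 ramifies in K.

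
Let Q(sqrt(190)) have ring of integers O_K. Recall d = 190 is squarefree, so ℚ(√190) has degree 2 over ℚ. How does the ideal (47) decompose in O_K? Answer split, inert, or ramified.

split — (47) = 𝔭₁𝔭₂ with 𝔭₁ ≠ 𝔭₂

d = 190 ≡ 2 (mod 4), so O_K = ℤ[√190] and disc(K) = 4d = 760.
disc(K) = 760 is not divisible by 47; 47 is unramified.
(190/47) = 2^23 mod 47 = 1, giving Legendre symbol 1.
(190/47) = 1, so 47 splits.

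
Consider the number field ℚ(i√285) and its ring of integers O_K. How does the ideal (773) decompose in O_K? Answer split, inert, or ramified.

773 remains inert

Since -285 ≢ 1 mod 4, the ring of integers is ℤ[√-285] with discriminant 4·(-285) = -1140.
773 ∤ -1140, so 773 is unramified.
(-285/773) = 488^386 mod 773 = 772, giving Legendre symbol -1.
(-285/773) = -1, so 773 is inert.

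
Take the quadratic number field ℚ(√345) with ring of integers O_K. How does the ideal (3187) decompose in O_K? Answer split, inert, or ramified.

d = 345 ≡ 1 (mod 4), so O_K = ℤ[(1+√345)/2] and disc(K) = d = 345.
3187 ∤ 345, so 3187 is unramified.
(345/3187) = 345^1593 mod 3187 = 3186, giving Legendre symbol -1.
d is a non-residue mod p, hence 3187 remains inert in O_K.

inert — (3187) stays prime in O_K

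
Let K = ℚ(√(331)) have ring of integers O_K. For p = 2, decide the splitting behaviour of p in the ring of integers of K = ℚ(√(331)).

2 is ramified

Since 331 ≢ 1 mod 4, the ring of integers is ℤ[√331] with discriminant 4·331 = 1324.
disc(K) = 1324 = 2·662, so p = 2 is ramified.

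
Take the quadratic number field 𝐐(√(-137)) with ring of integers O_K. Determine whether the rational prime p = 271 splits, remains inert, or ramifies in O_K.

-137 mod 4 = 3, hence disc K = 4·(-137) = -548 and O_K = ℤ[√-137].
disc(K) = -548 is not divisible by 271; 271 is unramified.
(-137/271) = 134^135 mod 271 = 1, giving Legendre symbol 1.
(-137/271) = 1, so 271 splits.

271 splits in O_K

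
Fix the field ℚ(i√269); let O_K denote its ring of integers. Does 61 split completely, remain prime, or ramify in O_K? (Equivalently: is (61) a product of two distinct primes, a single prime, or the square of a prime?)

61 splits in O_K

Since -269 ≢ 1 mod 4, the ring of integers is ℤ[√-269] with discriminant 4·(-269) = -1076.
Since gcd(61, -1076) = 1 the prime 61 does not ramify.
Legendre symbol by Euler's criterion: (-269/61) ≡ (-269)^30 ≡ 1 (mod 61), i.e. (-269/61) = 1.
Legendre symbol 1 ⇒ 61 is split.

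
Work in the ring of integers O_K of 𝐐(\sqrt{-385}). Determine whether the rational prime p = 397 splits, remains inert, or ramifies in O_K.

split — (397) = 𝔭₁𝔭₂ with 𝔭₁ ≠ 𝔭₂

-385 mod 4 = 3, hence disc K = 4·(-385) = -1540 and O_K = ℤ[√-385].
disc(K) = -1540 is not divisible by 397; 397 is unramified.
(-385/397) = 12^198 mod 397 = 1, giving Legendre symbol 1.
(-385/397) = 1, so 397 splits.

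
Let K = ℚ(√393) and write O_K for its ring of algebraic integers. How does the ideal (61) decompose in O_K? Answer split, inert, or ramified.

61 splits in O_K

Since 393 ≡ 1 mod 4, the ring of integers is ℤ[(1+√393)/2] with discriminant 393.
disc(K) = 393 is not divisible by 61; 61 is unramified.
Euler's criterion: 393^30 mod 61 = 1. Thus (393|61) = 1.
(393/61) = 1, so 61 splits.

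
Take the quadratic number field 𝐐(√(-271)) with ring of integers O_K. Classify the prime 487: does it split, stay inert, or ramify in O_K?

-271 mod 4 = 1, hence disc K = -271 and O_K = ℤ[(1+√-271)/2].
487 ∤ -271, so 487 is unramified.
Euler's criterion: (-271)^243 mod 487 = 486. Thus (-271|487) = -1.
Legendre symbol -1 ⇒ 487 is inert.

inert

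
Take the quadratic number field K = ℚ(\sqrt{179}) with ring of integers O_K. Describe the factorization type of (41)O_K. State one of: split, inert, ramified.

inert — (41) stays prime in O_K

d = 179 ≡ 3 (mod 4), so O_K = ℤ[√179] and disc(K) = 4d = 716.
disc(K) = 716 is not divisible by 41; 41 is unramified.
Legendre symbol by Euler's criterion: (179/41) ≡ 179^20 ≡ 40 (mod 41), i.e. (179/41) = -1.
(179/41) = -1, so 41 is inert.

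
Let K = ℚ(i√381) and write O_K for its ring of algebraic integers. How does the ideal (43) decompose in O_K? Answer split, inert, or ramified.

43 splits in O_K

-381 mod 4 = 3, hence disc K = 4·(-381) = -1524 and O_K = ℤ[√-381].
disc(K) = -1524 is not divisible by 43; 43 is unramified.
Euler's criterion: (-381)^21 mod 43 = 1. Thus (-381|43) = 1.
d is a quadratic residue mod p, hence 43 splits in O_K.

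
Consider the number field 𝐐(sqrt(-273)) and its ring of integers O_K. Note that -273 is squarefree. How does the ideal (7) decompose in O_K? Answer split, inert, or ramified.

ramifies in O_K

d = -273 ≡ 3 (mod 4), so O_K = ℤ[√-273] and disc(K) = 4d = -1092.
Ramification test: 7 | -1092. The prime 7 ramifies in K.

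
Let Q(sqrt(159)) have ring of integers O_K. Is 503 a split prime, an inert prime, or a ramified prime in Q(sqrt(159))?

Since 159 ≢ 1 mod 4, the ring of integers is ℤ[√159] with discriminant 4·159 = 636.
Since gcd(503, 636) = 1 the prime 503 does not ramify.
(159/503) = 159^251 mod 503 = 502, giving Legendre symbol -1.
d is a non-residue mod p, hence 503 remains inert in O_K.

remains prime (inert)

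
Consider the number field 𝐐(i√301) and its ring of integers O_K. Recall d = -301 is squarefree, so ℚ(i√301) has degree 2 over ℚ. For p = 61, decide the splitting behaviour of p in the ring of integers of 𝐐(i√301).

split — (61) = 𝔭₁𝔭₂ with 𝔭₁ ≠ 𝔭₂

d = -301 ≡ 3 (mod 4), so O_K = ℤ[√-301] and disc(K) = 4d = -1204.
Since gcd(61, -1204) = 1 the prime 61 does not ramify.
Compute (-301/61) via Euler: 4^((61-1)/2) mod 61 = 1, so (-301/61) = 1.
Legendre symbol 1 ⇒ 61 is split.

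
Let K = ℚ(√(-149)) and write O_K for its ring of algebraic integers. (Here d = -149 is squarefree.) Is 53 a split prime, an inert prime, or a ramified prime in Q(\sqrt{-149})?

53 splits in O_K

d = -149 ≡ 3 (mod 4), so O_K = ℤ[√-149] and disc(K) = 4d = -596.
disc(K) = -596 is not divisible by 53; 53 is unramified.
Legendre symbol by Euler's criterion: (-149/53) ≡ (-149)^26 ≡ 1 (mod 53), i.e. (-149/53) = 1.
d is a quadratic residue mod p, hence 53 splits in O_K.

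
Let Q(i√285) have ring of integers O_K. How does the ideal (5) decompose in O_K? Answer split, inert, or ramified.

-285 mod 4 = 3, hence disc K = 4·(-285) = -1140 and O_K = ℤ[√-285].
disc(K) = -1140 = 5·(-228), so p = 5 is ramified.

p ramifies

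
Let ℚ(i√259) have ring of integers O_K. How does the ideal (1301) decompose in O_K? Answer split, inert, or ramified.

d = -259 ≡ 1 (mod 4), so O_K = ℤ[(1+√-259)/2] and disc(K) = d = -259.
Since gcd(1301, -259) = 1 the prime 1301 does not ramify.
(-259/1301) = 1042^650 mod 1301 = 1, giving Legendre symbol 1.
(-259/1301) = 1, so 1301 splits.

p splits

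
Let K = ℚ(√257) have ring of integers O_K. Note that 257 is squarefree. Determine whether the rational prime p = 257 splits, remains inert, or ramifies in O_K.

Since 257 ≡ 1 mod 4, the ring of integers is ℤ[(1+√257)/2] with discriminant 257.
Ramification test: 257 | 257. The prime 257 ramifies in K.

p ramifies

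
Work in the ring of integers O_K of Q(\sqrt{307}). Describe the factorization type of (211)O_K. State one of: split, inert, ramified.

Since 307 ≢ 1 mod 4, the ring of integers is ℤ[√307] with discriminant 4·307 = 1228.
Since gcd(211, 1228) = 1 the prime 211 does not ramify.
Euler's criterion: 307^105 mod 211 = 1. Thus (307|211) = 1.
Legendre symbol 1 ⇒ 211 is split.

splits completely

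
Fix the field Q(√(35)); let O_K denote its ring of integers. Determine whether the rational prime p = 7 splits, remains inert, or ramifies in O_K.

ramified

35 mod 4 = 3, hence disc K = 4·35 = 140 and O_K = ℤ[√35].
7 divides disc(K) = 140, so 7 ramifies.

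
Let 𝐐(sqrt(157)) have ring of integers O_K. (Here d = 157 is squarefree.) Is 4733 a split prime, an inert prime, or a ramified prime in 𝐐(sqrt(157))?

157 mod 4 = 1, hence disc K = 157 and O_K = ℤ[(1+√157)/2].
disc(K) = 157 is not divisible by 4733; 4733 is unramified.
Euler's criterion: 157^2366 mod 4733 = 4732. Thus (157|4733) = -1.
Legendre symbol -1 ⇒ 4733 is inert.

p is inert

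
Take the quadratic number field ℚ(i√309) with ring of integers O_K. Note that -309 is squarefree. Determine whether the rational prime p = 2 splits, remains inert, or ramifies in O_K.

-309 mod 4 = 3, hence disc K = 4·(-309) = -1236 and O_K = ℤ[√-309].
Ramification test: 2 | -1236. The prime 2 ramifies in K.

ramified — (2) = 𝔭²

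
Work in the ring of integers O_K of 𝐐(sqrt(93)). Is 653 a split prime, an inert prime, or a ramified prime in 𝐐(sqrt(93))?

p is inert

Since 93 ≡ 1 mod 4, the ring of integers is ℤ[(1+√93)/2] with discriminant 93.
disc(K) = 93 is not divisible by 653; 653 is unramified.
Compute (93/653) via Euler: 93^((653-1)/2) mod 653 = 652, so (93/653) = -1.
Legendre symbol -1 ⇒ 653 is inert.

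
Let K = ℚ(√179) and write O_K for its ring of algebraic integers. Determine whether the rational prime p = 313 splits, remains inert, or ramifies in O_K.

d = 179 ≡ 3 (mod 4), so O_K = ℤ[√179] and disc(K) = 4d = 716.
313 ∤ 716, so 313 is unramified.
Compute (179/313) via Euler: 179^((313-1)/2) mod 313 = 312, so (179/313) = -1.
(179/313) = -1, so 313 is inert.

313 remains inert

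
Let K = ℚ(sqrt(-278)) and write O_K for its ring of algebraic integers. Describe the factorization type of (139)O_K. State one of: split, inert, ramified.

-278 mod 4 = 2, hence disc K = 4·(-278) = -1112 and O_K = ℤ[√-278].
139 divides disc(K) = -1112, so 139 ramifies.

ramified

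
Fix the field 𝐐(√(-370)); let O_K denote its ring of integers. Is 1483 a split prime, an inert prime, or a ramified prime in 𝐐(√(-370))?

d = -370 ≡ 2 (mod 4), so O_K = ℤ[√-370] and disc(K) = 4d = -1480.
disc(K) = -1480 is not divisible by 1483; 1483 is unramified.
(-370/1483) = 1113^741 mod 1483 = 1482, giving Legendre symbol -1.
d is a non-residue mod p, hence 1483 remains inert in O_K.

1483 remains inert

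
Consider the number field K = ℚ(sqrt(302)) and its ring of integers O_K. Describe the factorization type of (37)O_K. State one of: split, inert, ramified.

Since 302 ≢ 1 mod 4, the ring of integers is ℤ[√302] with discriminant 4·302 = 1208.
Since gcd(37, 1208) = 1 the prime 37 does not ramify.
Euler's criterion: 302^18 mod 37 = 36. Thus (302|37) = -1.
d is a non-residue mod p, hence 37 remains inert in O_K.

p is inert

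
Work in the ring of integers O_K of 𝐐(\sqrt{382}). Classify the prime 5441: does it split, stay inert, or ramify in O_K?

p is inert

d = 382 ≡ 2 (mod 4), so O_K = ℤ[√382] and disc(K) = 4d = 1528.
disc(K) = 1528 is not divisible by 5441; 5441 is unramified.
(382/5441) = 382^2720 mod 5441 = 5440, giving Legendre symbol -1.
d is a non-residue mod p, hence 5441 remains inert in O_K.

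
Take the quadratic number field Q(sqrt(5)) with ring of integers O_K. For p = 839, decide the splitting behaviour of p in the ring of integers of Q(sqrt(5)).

split

d = 5 ≡ 1 (mod 4), so O_K = ℤ[(1+√5)/2] and disc(K) = d = 5.
disc(K) = 5 is not divisible by 839; 839 is unramified.
Compute (5/839) via Euler: 5^((839-1)/2) mod 839 = 1, so (5/839) = 1.
d is a quadratic residue mod p, hence 839 splits in O_K.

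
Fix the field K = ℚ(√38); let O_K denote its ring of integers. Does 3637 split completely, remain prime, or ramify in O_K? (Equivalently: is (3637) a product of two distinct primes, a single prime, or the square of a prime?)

p splits

Since 38 ≢ 1 mod 4, the ring of integers is ℤ[√38] with discriminant 4·38 = 152.
Since gcd(3637, 152) = 1 the prime 3637 does not ramify.
Euler's criterion: 38^1818 mod 3637 = 1. Thus (38|3637) = 1.
Legendre symbol 1 ⇒ 3637 is split.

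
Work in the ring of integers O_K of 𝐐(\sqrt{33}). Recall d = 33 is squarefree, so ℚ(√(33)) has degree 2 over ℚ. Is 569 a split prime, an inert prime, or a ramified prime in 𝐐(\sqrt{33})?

Since 33 ≡ 1 mod 4, the ring of integers is ℤ[(1+√33)/2] with discriminant 33.
569 ∤ 33, so 569 is unramified.
(33/569) = 33^284 mod 569 = 1, giving Legendre symbol 1.
(33/569) = 1, so 569 splits.

p splits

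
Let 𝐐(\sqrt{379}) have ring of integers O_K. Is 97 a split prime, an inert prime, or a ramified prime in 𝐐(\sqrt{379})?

split

379 mod 4 = 3, hence disc K = 4·379 = 1516 and O_K = ℤ[√379].
disc(K) = 1516 is not divisible by 97; 97 is unramified.
Euler's criterion: 379^48 mod 97 = 1. Thus (379|97) = 1.
d is a quadratic residue mod p, hence 97 splits in O_K.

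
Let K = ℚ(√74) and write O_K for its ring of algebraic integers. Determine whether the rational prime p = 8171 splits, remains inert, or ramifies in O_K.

74 mod 4 = 2, hence disc K = 4·74 = 296 and O_K = ℤ[√74].
8171 ∤ 296, so 8171 is unramified.
Compute (74/8171) via Euler: 74^((8171-1)/2) mod 8171 = 1, so (74/8171) = 1.
Legendre symbol 1 ⇒ 8171 is split.

p splits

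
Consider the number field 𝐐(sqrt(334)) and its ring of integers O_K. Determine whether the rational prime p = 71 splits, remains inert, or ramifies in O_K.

334 mod 4 = 2, hence disc K = 4·334 = 1336 and O_K = ℤ[√334].
Since gcd(71, 1336) = 1 the prime 71 does not ramify.
Compute (334/71) via Euler: 50^((71-1)/2) mod 71 = 1, so (334/71) = 1.
(334/71) = 1, so 71 splits.

split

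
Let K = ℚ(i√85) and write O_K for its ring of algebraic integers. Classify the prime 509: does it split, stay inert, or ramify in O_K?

split — (509) = 𝔭₁𝔭₂ with 𝔭₁ ≠ 𝔭₂

-85 mod 4 = 3, hence disc K = 4·(-85) = -340 and O_K = ℤ[√-85].
Since gcd(509, -340) = 1 the prime 509 does not ramify.
Legendre symbol by Euler's criterion: (-85/509) ≡ (-85)^254 ≡ 1 (mod 509), i.e. (-85/509) = 1.
Legendre symbol 1 ⇒ 509 is split.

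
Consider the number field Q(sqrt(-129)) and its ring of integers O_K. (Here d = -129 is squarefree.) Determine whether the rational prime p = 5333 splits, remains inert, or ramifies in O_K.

p is inert

d = -129 ≡ 3 (mod 4), so O_K = ℤ[√-129] and disc(K) = 4d = -516.
disc(K) = -516 is not divisible by 5333; 5333 is unramified.
Legendre symbol by Euler's criterion: (-129/5333) ≡ (-129)^2666 ≡ 5332 (mod 5333), i.e. (-129/5333) = -1.
(-129/5333) = -1, so 5333 is inert.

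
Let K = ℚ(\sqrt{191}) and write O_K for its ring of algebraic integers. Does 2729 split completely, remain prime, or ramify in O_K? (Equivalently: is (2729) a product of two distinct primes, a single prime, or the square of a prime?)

inert — (2729) stays prime in O_K

d = 191 ≡ 3 (mod 4), so O_K = ℤ[√191] and disc(K) = 4d = 764.
Since gcd(2729, 764) = 1 the prime 2729 does not ramify.
Compute (191/2729) via Euler: 191^((2729-1)/2) mod 2729 = 2728, so (191/2729) = -1.
d is a non-residue mod p, hence 2729 remains inert in O_K.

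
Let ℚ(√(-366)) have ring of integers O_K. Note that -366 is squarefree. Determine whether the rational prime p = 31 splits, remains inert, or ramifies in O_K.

-366 mod 4 = 2, hence disc K = 4·(-366) = -1464 and O_K = ℤ[√-366].
Since gcd(31, -1464) = 1 the prime 31 does not ramify.
(-366/31) = 6^15 mod 31 = 30, giving Legendre symbol -1.
(-366/31) = -1, so 31 is inert.

remains prime (inert)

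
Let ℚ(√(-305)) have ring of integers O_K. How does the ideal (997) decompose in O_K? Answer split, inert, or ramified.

split

d = -305 ≡ 3 (mod 4), so O_K = ℤ[√-305] and disc(K) = 4d = -1220.
Since gcd(997, -1220) = 1 the prime 997 does not ramify.
Legendre symbol by Euler's criterion: (-305/997) ≡ (-305)^498 ≡ 1 (mod 997), i.e. (-305/997) = 1.
d is a quadratic residue mod p, hence 997 splits in O_K.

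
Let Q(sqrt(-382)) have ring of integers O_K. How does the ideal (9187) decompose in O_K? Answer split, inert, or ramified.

-382 mod 4 = 2, hence disc K = 4·(-382) = -1528 and O_K = ℤ[√-382].
Since gcd(9187, -1528) = 1 the prime 9187 does not ramify.
Legendre symbol by Euler's criterion: (-382/9187) ≡ (-382)^4593 ≡ 1 (mod 9187), i.e. (-382/9187) = 1.
Legendre symbol 1 ⇒ 9187 is split.

p splits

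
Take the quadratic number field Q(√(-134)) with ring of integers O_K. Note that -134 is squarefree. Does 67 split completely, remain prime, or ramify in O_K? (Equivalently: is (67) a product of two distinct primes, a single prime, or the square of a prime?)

Since -134 ≢ 1 mod 4, the ring of integers is ℤ[√-134] with discriminant 4·(-134) = -536.
67 divides disc(K) = -536, so 67 ramifies.

ramified — (67) = 𝔭²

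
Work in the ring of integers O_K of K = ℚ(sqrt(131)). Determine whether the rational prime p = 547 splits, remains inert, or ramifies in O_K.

d = 131 ≡ 3 (mod 4), so O_K = ℤ[√131] and disc(K) = 4d = 524.
Since gcd(547, 524) = 1 the prime 547 does not ramify.
Euler's criterion: 131^273 mod 547 = 1. Thus (131|547) = 1.
(131/547) = 1, so 547 splits.

547 splits in O_K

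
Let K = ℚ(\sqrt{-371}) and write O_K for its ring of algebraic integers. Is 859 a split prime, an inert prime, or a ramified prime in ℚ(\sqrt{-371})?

remains prime (inert)

-371 mod 4 = 1, hence disc K = -371 and O_K = ℤ[(1+√-371)/2].
Since gcd(859, -371) = 1 the prime 859 does not ramify.
(-371/859) = 488^429 mod 859 = 858, giving Legendre symbol -1.
d is a non-residue mod p, hence 859 remains inert in O_K.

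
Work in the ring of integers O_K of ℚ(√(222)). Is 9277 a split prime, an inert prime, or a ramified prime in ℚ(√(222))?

inert — (9277) stays prime in O_K

222 mod 4 = 2, hence disc K = 4·222 = 888 and O_K = ℤ[√222].
9277 ∤ 888, so 9277 is unramified.
Compute (222/9277) via Euler: 222^((9277-1)/2) mod 9277 = 9276, so (222/9277) = -1.
d is a non-residue mod p, hence 9277 remains inert in O_K.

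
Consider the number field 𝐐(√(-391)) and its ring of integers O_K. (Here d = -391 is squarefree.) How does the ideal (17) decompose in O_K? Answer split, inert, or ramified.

17 is ramified

-391 mod 4 = 1, hence disc K = -391 and O_K = ℤ[(1+√-391)/2].
17 divides disc(K) = -391, so 17 ramifies.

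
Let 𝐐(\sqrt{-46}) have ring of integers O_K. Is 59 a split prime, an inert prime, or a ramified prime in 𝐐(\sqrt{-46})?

inert

-46 mod 4 = 2, hence disc K = 4·(-46) = -184 and O_K = ℤ[√-46].
59 ∤ -184, so 59 is unramified.
Compute (-46/59) via Euler: 13^((59-1)/2) mod 59 = 58, so (-46/59) = -1.
Legendre symbol -1 ⇒ 59 is inert.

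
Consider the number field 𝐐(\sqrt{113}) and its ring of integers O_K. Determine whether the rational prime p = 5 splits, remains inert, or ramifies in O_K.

5 remains inert

Since 113 ≡ 1 mod 4, the ring of integers is ℤ[(1+√113)/2] with discriminant 113.
Since gcd(5, 113) = 1 the prime 5 does not ramify.
Euler's criterion: 113^2 mod 5 = 4. Thus (113|5) = -1.
(113/5) = -1, so 5 is inert.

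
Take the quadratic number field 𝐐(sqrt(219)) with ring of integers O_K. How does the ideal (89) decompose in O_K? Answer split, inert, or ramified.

p is inert

d = 219 ≡ 3 (mod 4), so O_K = ℤ[√219] and disc(K) = 4d = 876.
89 ∤ 876, so 89 is unramified.
Compute (219/89) via Euler: 41^((89-1)/2) mod 89 = 88, so (219/89) = -1.
d is a non-residue mod p, hence 89 remains inert in O_K.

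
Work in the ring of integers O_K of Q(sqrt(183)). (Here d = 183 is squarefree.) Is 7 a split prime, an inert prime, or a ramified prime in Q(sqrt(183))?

Since 183 ≢ 1 mod 4, the ring of integers is ℤ[√183] with discriminant 4·183 = 732.
disc(K) = 732 is not divisible by 7; 7 is unramified.
Compute (183/7) via Euler: 1^((7-1)/2) mod 7 = 1, so (183/7) = 1.
d is a quadratic residue mod p, hence 7 splits in O_K.

split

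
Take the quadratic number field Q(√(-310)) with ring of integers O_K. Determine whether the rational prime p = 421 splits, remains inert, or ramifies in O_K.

-310 mod 4 = 2, hence disc K = 4·(-310) = -1240 and O_K = ℤ[√-310].
disc(K) = -1240 is not divisible by 421; 421 is unramified.
Legendre symbol by Euler's criterion: (-310/421) ≡ (-310)^210 ≡ 420 (mod 421), i.e. (-310/421) = -1.
(-310/421) = -1, so 421 is inert.

p is inert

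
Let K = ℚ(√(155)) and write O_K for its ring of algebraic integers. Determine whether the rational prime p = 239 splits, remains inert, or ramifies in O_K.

155 mod 4 = 3, hence disc K = 4·155 = 620 and O_K = ℤ[√155].
239 ∤ 620, so 239 is unramified.
Euler's criterion: 155^119 mod 239 = 1. Thus (155|239) = 1.
(155/239) = 1, so 239 splits.

239 splits in O_K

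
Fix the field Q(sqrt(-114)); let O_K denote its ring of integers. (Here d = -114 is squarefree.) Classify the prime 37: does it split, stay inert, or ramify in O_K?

d = -114 ≡ 2 (mod 4), so O_K = ℤ[√-114] and disc(K) = 4d = -456.
disc(K) = -456 is not divisible by 37; 37 is unramified.
Legendre symbol by Euler's criterion: (-114/37) ≡ (-114)^18 ≡ 1 (mod 37), i.e. (-114/37) = 1.
d is a quadratic residue mod p, hence 37 splits in O_K.

37 splits in O_K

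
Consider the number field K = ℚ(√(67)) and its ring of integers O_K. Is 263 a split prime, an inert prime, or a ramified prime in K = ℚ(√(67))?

inert

d = 67 ≡ 3 (mod 4), so O_K = ℤ[√67] and disc(K) = 4d = 268.
Since gcd(263, 268) = 1 the prime 263 does not ramify.
Legendre symbol by Euler's criterion: (67/263) ≡ 67^131 ≡ 262 (mod 263), i.e. (67/263) = -1.
Legendre symbol -1 ⇒ 263 is inert.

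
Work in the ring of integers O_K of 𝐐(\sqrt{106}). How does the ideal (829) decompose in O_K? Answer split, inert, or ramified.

split

Since 106 ≢ 1 mod 4, the ring of integers is ℤ[√106] with discriminant 4·106 = 424.
Since gcd(829, 424) = 1 the prime 829 does not ramify.
Compute (106/829) via Euler: 106^((829-1)/2) mod 829 = 1, so (106/829) = 1.
(106/829) = 1, so 829 splits.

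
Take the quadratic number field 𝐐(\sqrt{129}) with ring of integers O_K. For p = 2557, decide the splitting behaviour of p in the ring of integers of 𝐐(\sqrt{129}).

d = 129 ≡ 1 (mod 4), so O_K = ℤ[(1+√129)/2] and disc(K) = d = 129.
2557 ∤ 129, so 2557 is unramified.
Compute (129/2557) via Euler: 129^((2557-1)/2) mod 2557 = 2556, so (129/2557) = -1.
(129/2557) = -1, so 2557 is inert.

inert — (2557) stays prime in O_K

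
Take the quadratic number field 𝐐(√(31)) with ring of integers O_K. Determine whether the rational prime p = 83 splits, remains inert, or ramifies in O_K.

83 splits in O_K

Since 31 ≢ 1 mod 4, the ring of integers is ℤ[√31] with discriminant 4·31 = 124.
disc(K) = 124 is not divisible by 83; 83 is unramified.
Legendre symbol by Euler's criterion: (31/83) ≡ 31^41 ≡ 1 (mod 83), i.e. (31/83) = 1.
d is a quadratic residue mod p, hence 83 splits in O_K.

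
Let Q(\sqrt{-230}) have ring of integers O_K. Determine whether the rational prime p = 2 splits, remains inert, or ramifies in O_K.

p ramifies

-230 mod 4 = 2, hence disc K = 4·(-230) = -920 and O_K = ℤ[√-230].
2 divides disc(K) = -920, so 2 ramifies.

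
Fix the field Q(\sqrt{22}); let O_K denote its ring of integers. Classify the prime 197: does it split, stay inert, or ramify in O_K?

22 mod 4 = 2, hence disc K = 4·22 = 88 and O_K = ℤ[√22].
197 ∤ 88, so 197 is unramified.
Legendre symbol by Euler's criterion: (22/197) ≡ 22^98 ≡ 1 (mod 197), i.e. (22/197) = 1.
Legendre symbol 1 ⇒ 197 is split.

split — (197) = 𝔭₁𝔭₂ with 𝔭₁ ≠ 𝔭₂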